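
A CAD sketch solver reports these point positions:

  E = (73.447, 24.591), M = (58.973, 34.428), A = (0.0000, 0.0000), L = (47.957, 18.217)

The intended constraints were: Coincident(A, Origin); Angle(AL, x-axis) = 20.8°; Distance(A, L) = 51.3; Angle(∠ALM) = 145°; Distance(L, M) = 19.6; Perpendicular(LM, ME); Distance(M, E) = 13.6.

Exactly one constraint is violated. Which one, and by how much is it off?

Distance(M, E) = 13.6 — off by 3.90.

A = (0.00, 0.00) ✓; AL at 20.80° ✓; |AL| = 51.30 ✓; ∠ALM = 145.0° ✓; |LM| = 19.60 ✓; ∠(LM, ME) = 90.00° ✓; |ME| = 17.50 ✗.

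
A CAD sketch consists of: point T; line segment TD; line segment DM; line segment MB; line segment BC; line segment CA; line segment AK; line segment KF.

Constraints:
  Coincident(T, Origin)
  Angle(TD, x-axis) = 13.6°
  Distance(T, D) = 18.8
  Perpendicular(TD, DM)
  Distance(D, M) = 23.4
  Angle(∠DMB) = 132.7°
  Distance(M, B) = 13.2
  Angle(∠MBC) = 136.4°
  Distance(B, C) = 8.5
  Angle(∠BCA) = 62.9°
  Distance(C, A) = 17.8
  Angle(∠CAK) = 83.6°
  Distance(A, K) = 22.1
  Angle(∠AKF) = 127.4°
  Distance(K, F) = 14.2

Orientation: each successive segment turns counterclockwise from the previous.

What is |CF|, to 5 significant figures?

29.446

T is at the origin; TD runs at 13.6° with length 18.8, so D = (18.273, 4.4207). TD is perpendicular to DM, so DM runs at 103.60°; with |DM| = 23.4, M = (12.771, 27.165). ∠DMB = 132.7° gives MB at 150.90° from the x-axis; with |MB| = 13.2, B = (1.2367, 33.584). ∠MBC = 136.4° gives BC at -165.50° from the x-axis; with |BC| = 8.5, C = (-6.9925, 31.456). ∠BCA = 62.9° gives CA at -48.400° from the x-axis; with |CA| = 17.8, A = (4.8254, 18.145). ∠CAK = 83.6° gives AK at 48.000° from the x-axis; with |AK| = 22.1, K = (19.613, 34.569). ∠AKF = 127.4° gives KF at 100.60° from the x-axis; with |KF| = 14.2, F = (17.001, 48.526). Then |CF| = |F − C| = 29.446.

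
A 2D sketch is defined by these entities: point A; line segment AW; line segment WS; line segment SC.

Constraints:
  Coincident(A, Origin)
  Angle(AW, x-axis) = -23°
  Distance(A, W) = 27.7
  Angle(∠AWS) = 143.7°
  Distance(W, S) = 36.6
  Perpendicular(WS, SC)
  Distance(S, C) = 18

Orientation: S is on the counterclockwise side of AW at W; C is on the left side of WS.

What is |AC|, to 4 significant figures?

58.95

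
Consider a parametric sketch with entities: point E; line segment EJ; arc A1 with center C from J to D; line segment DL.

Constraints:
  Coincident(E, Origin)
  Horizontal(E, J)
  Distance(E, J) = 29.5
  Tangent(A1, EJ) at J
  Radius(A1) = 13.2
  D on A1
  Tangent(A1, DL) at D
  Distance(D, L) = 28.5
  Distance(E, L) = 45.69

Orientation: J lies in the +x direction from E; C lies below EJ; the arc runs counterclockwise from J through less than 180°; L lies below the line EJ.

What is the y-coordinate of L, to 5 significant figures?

-42.216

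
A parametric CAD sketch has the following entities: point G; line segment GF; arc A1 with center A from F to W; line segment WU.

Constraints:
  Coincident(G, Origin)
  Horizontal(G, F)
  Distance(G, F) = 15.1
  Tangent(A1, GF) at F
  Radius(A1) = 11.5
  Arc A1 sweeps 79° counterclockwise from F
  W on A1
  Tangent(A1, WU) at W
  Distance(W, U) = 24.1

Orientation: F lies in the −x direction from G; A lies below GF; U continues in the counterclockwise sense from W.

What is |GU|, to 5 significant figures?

45.241

G is at the origin; G and F share the same y with |GF| = 15.1 and F on the −x side, so F = (-15.100, 0.0000). Since A1 is tangent to GF there, AF ⟂ GF, so A = F + (0, -11.5) = (-15.100, -11.500). On A1, F sits at bearing 90° from A; a 79° counterclockwise sweep puts W at bearing 169°, so W = A + 11.5·(cos 169°, sin 169°) = (-26.389, -9.3057). A1 meets WU tangentially, so AW is at right angles to WU, so WU runs along (−sin 169°, cos 169°); with |WU| = 24.1, U = (-30.987, -32.963). Then |GU| = |U − G| = 45.241.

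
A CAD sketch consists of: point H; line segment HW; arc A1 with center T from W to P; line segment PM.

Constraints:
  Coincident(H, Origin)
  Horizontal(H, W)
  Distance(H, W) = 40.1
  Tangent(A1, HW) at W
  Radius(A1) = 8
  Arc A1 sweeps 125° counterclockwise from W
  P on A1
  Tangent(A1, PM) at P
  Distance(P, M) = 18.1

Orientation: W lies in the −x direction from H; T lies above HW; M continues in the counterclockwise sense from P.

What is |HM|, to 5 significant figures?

51.781

On A1, W sits at bearing -90° from T; a 125° counterclockwise sweep puts P at bearing 35°, so P = T + 8.0·(cos 35°, sin 35°) = (-33.547, 12.589). Since A1 is tangent to PM there, TP ⟂ PM, so PM runs along (−sin 35°, cos 35°); with |PM| = 18.1, M = (-43.929, 27.415). Then |HM| = |M − H| = 51.781.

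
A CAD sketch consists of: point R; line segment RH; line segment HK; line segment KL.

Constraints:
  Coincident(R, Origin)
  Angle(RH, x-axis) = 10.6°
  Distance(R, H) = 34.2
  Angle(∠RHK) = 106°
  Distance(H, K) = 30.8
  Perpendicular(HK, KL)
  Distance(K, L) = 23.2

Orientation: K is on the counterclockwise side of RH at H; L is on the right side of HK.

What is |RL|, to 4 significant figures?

69.01

∠RHK = 106.0°, so HK runs at 10.6° + (180° − 106.0°) = 84.60° from the x-axis; with |HK| = 30.8, K = H + 30.8·(cos 84.60°, sin 84.60°) = (36.51, 36.95). The perpendicularity gives KL at right angles to HK; with |KL| = 23.2 on the right of HK, L = K + 23.2·(0.9956, -0.09411) = (59.61, 34.77). Then |RL| = |L − R| = 69.01.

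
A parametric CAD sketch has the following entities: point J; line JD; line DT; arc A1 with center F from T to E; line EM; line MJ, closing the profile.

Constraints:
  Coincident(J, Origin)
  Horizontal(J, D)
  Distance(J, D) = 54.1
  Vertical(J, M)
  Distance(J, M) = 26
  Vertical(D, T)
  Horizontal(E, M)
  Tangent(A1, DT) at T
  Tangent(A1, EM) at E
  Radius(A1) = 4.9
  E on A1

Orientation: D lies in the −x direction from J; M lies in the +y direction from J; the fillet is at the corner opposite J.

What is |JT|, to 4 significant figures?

58.07

J is at the origin; JD is horizontal with |JD| = 54.1 and D on the −x side, so D = (-54.10, 0.000). JM is vertical with |JM| = 26.0 and M on the +y side, so M = (0.000, 26.00). The virtual corner opposite J is at (-54.10, 26.00). The tangent condition forces FT to be normal to DT and A1 meets EM tangentially, so FE is at right angles to EM, with radius 4.9, so the center F sits 4.9 in from both sides at F = (-49.20, 21.10). That places the tangent points at T = (-54.10, 21.10) on DT and E = (-49.20, 26.00) on EM. Then |JT| = |T − J| = 58.07.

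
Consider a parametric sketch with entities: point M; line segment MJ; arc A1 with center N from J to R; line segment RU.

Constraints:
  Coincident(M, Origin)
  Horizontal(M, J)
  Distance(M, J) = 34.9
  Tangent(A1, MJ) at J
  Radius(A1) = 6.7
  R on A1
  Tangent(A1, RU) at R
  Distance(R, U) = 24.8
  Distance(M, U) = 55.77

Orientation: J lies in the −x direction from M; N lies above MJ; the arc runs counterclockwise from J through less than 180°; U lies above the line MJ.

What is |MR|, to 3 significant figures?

32.2

Checks: |NJ| = 6.700 ✓; |NR| = 6.700 ✓; ∠(NR, RU) = 90.00° ✓; |RU| = 24.80 ✓; |MU| = 55.77 ✓.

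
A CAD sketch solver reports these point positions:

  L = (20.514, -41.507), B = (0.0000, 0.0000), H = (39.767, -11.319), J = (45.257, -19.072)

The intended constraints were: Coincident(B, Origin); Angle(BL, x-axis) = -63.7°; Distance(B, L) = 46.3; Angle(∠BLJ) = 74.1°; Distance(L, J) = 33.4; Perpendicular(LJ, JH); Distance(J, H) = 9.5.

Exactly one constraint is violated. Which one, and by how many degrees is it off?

Perpendicular(LJ, JH) — off by 6.90°.

B = (0.00, 0.00) ✓; BL at -63.70° ✓; |BL| = 46.30 ✓; ∠BLJ = 74.10° ✓; |LJ| = 33.40 ✓; ∠(LJ, JH) = 83.10° ✗; |JH| = 9.500 ✓.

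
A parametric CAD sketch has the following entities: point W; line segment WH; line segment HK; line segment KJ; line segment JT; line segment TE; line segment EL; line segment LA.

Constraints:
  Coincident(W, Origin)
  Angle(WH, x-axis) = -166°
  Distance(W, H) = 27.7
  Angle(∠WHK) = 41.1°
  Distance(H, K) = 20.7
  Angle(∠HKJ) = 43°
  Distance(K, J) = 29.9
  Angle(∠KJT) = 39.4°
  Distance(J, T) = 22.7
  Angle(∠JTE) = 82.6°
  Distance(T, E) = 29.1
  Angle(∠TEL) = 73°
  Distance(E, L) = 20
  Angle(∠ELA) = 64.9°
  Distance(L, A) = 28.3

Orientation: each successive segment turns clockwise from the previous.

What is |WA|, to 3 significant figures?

25.9

W is at the origin; WH runs at -166.0° with length 27.7, so H = (-26.9, -6.70). ∠WHK = 41.1° gives HK at 55.1° from the x-axis; with |HK| = 20.7, K = (-15.0, 10.3). ∠HKJ = 43.0° gives KJ at -81.9° from the x-axis; with |KJ| = 29.9, J = (-10.8, -19.3). ∠KJT = 39.4° gives JT at 138° from the x-axis; with |JT| = 22.7, T = (-27.6, -3.99). ∠JTE = 82.6° gives TE at 40.1° from the x-axis; with |TE| = 29.1, E = (-5.30, 14.8). ∠TEL = 73.0° gives EL at -66.9° from the x-axis; with |EL| = 20.0, L = (2.55, -3.64). ∠ELA = 64.9° gives LA at 178° from the x-axis; with |LA| = 28.3, A = (-25.7, -2.65). Then |WA| = |A − W| = 25.9.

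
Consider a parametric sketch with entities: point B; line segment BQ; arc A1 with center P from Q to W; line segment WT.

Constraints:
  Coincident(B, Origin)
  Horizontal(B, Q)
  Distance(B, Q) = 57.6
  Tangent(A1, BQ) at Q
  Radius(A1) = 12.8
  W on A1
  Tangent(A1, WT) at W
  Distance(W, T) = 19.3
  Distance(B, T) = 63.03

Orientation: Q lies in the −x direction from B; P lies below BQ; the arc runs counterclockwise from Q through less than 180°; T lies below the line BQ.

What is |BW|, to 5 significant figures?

69.931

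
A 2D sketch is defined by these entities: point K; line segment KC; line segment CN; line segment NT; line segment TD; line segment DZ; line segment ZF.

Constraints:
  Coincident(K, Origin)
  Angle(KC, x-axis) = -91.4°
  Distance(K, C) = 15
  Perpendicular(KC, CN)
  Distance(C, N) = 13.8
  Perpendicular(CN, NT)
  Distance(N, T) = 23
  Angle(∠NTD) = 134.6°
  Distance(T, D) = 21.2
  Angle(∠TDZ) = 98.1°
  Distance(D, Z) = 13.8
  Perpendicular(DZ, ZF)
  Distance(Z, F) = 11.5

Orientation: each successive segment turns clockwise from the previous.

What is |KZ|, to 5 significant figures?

19.014

∠NTD = 134.6° gives TD at 43.200° from the x-axis; with |TD| = 21.2, D = (1.8537, 22.847). ∠TDZ = 98.1° gives DZ at -38.700° from the x-axis; with |DZ| = 13.8, Z = (12.624, 14.219). Then |KZ| = |Z − K| = 19.014.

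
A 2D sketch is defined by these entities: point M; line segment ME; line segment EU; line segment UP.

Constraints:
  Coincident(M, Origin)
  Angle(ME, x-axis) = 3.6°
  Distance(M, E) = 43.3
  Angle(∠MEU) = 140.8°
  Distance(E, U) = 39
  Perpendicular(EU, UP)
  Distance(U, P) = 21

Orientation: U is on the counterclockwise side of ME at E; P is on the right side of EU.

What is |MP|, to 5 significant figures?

87.199

∠MEU = 140.8°, so EU runs at 3.6° + (180° − 140.8°) = 42.800° from the x-axis; with |EU| = 39.0, U = E + 39.0·(cos 42.800°, sin 42.800°) = (71.830, 29.217). EU ⟂ UP; with |UP| = 21.0 on the right of EU, P = U + 21.0·(0.67944, -0.73373) = (86.098, 13.809). Then |MP| = |P − M| = 87.199.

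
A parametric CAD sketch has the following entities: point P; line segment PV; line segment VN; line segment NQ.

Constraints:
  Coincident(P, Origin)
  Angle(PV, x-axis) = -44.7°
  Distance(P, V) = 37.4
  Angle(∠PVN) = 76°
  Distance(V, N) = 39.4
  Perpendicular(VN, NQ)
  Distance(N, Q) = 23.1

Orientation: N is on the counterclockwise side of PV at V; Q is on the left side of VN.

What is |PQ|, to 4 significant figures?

33.09

P is at the origin; PV runs at -44.7° with length 37.4, so V = 37.4·(cos -44.7°, sin -44.7°) = (26.58, -26.31). ∠PVN = 76.0°, so VN runs at -44.7° + (180° − 76.0°) = 59.30° from the x-axis; with |VN| = 39.4, N = V + 39.4·(cos 59.30°, sin 59.30°) = (46.70, 7.571). VN ⟂ NQ; with |NQ| = 23.1 on the left of VN, Q = N + 23.1·(-0.8599, 0.5105) = (26.84, 19.36). Then |PQ| = |Q − P| = 33.09.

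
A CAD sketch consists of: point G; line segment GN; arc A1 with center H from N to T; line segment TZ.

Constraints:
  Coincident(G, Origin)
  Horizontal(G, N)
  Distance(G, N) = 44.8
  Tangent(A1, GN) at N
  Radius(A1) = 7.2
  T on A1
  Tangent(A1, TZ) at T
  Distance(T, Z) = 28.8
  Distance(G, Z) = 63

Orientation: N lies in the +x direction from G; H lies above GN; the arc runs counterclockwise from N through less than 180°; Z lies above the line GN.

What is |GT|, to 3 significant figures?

52.5

Checks: ∠(HN, NG) = 90.00° ✓; |HT| = 7.200 ✓; ∠(HT, TZ) = 90.00° ✓; |TZ| = 28.80 ✓; |GZ| = 63.00 ✓.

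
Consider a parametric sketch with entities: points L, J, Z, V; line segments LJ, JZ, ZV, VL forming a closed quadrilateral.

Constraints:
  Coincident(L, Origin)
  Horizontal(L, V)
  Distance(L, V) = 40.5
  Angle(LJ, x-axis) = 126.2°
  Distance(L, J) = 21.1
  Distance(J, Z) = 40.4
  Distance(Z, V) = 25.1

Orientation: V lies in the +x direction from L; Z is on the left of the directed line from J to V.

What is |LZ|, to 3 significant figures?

35.1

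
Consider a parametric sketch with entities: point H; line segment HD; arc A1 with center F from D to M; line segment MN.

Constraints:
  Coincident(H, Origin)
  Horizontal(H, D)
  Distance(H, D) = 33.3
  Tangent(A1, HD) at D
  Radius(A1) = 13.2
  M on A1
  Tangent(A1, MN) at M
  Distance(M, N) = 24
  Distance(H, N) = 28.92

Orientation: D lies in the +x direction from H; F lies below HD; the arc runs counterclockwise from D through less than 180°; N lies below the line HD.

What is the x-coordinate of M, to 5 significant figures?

21.915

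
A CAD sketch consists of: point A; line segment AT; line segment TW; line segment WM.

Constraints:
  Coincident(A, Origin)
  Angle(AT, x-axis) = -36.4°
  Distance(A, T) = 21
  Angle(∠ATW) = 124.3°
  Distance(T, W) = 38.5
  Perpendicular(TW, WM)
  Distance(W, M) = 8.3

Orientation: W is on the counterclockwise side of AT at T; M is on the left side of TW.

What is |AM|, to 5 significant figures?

51.141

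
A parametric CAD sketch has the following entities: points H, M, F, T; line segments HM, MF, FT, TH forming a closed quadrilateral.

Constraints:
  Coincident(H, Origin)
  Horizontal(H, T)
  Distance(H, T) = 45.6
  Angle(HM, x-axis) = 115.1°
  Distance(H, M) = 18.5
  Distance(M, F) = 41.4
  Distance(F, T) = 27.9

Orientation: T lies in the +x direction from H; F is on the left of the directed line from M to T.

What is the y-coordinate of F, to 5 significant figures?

24.774

Checks: |MF| = 41.40 ✓; |FT| = 27.90 ✓.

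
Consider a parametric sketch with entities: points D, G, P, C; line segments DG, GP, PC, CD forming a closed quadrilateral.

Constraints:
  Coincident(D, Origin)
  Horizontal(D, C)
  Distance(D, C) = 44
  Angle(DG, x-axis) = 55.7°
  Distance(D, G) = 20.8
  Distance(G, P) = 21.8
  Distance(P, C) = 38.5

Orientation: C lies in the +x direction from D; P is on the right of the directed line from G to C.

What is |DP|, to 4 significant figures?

6.818

D is at the origin; DC is horizontal with |DC| = 44.0 and C in +x, so C = (44.0, 0). DG runs at 55.7° with |DG| = 20.8, so G = (11.72, 17.18). P is determined by |GP| = 21.8 and |PC| = 38.5 together: it lies at the intersection of circle(G, 21.8) and circle(C, 38.5). With |GC| = 36.57, the foot of the radical line on GC is 4.514 from G and the perpendicular offset is √(21.8² − 4.514²) = 21.33. Taking the right-of-GC solution: P = (5.684, -3.765).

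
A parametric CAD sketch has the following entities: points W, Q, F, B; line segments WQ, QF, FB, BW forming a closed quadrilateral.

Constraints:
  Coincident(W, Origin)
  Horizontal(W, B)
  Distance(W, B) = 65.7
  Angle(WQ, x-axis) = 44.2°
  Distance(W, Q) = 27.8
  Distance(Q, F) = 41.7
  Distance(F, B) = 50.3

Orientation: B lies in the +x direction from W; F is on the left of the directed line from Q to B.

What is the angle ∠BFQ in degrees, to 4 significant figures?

64.61°

W is at the origin; WB is horizontal with |WB| = 65.7 and B in +x, so B = (65.7, 0). WQ runs at 44.2° with |WQ| = 27.8, so Q = (19.93, 19.38). F is determined by |QF| = 41.7 and |FB| = 50.3 together: it lies at the intersection of circle(Q, 41.7) and circle(B, 50.3). With |QB| = 49.70, the foot of the radical line on QB is 16.89 from Q and the perpendicular offset is √(41.7² − 16.89²) = 38.12. Taking the left-of-QB solution: F = (50.35, 47.90).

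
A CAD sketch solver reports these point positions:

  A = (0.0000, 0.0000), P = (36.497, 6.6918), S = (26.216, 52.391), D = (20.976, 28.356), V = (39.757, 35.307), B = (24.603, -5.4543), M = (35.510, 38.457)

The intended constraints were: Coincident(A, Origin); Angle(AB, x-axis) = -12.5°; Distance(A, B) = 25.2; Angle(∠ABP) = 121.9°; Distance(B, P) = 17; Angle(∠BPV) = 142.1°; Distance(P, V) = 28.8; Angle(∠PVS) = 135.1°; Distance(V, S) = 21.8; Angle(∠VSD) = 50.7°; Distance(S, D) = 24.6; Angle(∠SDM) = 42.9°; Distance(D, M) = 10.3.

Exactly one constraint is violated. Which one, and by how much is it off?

Distance(D, M) = 10.3 — off by 7.40.

A = (0.00, 0.00) ✓; AB at -12.50° ✓; |AB| = 25.20 ✓; ∠ABP = 121.9° ✓; |BP| = 17.00 ✓; ∠BPV = 142.1° ✓; |PV| = 28.80 ✓; ∠PVS = 135.1° ✓; |VS| = 21.80 ✓; ∠VSD = 50.70° ✓; |SD| = 24.60 ✓; ∠SDM = 42.90° ✓; |DM| = 17.70 ✗.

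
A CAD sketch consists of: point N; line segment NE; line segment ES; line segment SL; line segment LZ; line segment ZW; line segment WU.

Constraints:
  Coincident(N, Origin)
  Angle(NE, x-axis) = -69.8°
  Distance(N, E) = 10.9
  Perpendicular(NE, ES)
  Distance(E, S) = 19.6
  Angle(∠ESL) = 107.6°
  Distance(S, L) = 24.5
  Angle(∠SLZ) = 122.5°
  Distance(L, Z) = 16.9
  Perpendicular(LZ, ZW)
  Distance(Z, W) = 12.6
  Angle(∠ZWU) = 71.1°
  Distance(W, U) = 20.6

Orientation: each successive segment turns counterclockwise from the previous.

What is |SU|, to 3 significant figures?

18.1

N is at the origin; NE runs at -69.8° with length 10.9, so E = (3.76, -10.2). NE is perpendicular to ES, so ES runs at 20.2°; with |ES| = 19.6, S = (22.2, -3.46). ∠ESL = 107.6° gives SL at 92.6° from the x-axis; with |SL| = 24.5, L = (21.0, 21.0). ∠SLZ = 122.5° gives LZ at 150° from the x-axis; with |LZ| = 16.9, Z = (6.40, 29.4). LZ ⟂ ZW, so ZW runs at -120°; with |ZW| = 12.6, W = (0.115, 18.5). ∠ZWU = 71.1° gives WU at -11.0° from the x-axis; with |WU| = 20.6, U = (20.3, 14.6). Then |SU| = |U − S| = 18.1.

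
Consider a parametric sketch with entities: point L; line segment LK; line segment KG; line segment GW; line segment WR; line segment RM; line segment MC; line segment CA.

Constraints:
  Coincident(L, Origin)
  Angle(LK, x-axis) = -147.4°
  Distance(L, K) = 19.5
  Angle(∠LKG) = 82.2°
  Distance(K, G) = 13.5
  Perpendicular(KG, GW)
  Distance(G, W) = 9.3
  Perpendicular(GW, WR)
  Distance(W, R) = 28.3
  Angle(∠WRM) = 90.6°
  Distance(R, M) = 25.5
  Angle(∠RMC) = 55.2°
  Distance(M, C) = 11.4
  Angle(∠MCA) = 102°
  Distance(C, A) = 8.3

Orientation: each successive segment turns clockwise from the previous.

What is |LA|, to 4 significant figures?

24.28

L is at the origin; LK runs at -147.4° with length 19.5, so K = (-16.43, -10.51). ∠LKG = 82.2° gives KG at 114.8° from the x-axis; with |KG| = 13.5, G = (-22.09, 1.749). KG is perpendicular to GW, so GW runs at 24.80°; with |GW| = 9.3, W = (-13.65, 5.650). GW ⟂ WR, so WR runs at -65.20°; with |WR| = 28.3, R = (-1.778, -20.04). ∠WRM = 90.6° gives RM at -154.6° from the x-axis; with |RM| = 25.5, M = (-24.81, -30.98). ∠RMC = 55.2° gives MC at 80.60° from the x-axis; with |MC| = 11.4, C = (-22.95, -19.73). ∠MCA = 102.0° gives CA at 2.600° from the x-axis; with |CA| = 8.3, A = (-14.66, -19.35). Then |LA| = |A − L| = 24.28.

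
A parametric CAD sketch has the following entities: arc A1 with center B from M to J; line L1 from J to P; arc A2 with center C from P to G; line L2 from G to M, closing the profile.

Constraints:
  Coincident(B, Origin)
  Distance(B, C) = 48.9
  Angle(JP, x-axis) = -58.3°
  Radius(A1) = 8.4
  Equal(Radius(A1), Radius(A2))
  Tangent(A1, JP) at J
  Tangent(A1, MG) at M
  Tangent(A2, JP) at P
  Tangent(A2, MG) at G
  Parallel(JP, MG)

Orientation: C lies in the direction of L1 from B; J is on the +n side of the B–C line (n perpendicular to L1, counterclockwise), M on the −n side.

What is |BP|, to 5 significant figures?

49.616

Tangency of A1 to both parallel lines with radius 8.4 puts J and M at B ± 8.4·n: J = (7.1468, 4.4140), M = (-7.1468, -4.4140). Equal radii place P and G the same way about C: P = C + 8.4·n = (32.842, -37.191), G = C − 8.4·n = (18.549, -46.019). Then |BP| = |P − B| = 49.616.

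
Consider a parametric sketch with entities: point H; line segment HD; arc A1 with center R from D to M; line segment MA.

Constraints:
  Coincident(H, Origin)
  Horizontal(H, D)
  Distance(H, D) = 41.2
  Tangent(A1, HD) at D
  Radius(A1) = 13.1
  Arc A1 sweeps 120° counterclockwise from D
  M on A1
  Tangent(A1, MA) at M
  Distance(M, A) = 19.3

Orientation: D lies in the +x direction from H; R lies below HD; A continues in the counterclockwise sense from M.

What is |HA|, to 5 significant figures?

53.694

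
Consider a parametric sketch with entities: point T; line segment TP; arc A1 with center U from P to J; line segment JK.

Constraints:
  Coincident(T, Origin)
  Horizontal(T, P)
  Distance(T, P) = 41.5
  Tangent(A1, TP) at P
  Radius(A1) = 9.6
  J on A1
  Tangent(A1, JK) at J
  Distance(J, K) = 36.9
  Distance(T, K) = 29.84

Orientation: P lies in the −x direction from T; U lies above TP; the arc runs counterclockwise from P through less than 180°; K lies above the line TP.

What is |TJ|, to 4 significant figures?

34.88

T is at the origin; TP is horizontal with |TP| = 41.5 and P on the −x side, so P = (-41.50, 0.000). A1 meets TP tangentially, so UP is at right angles to TP, so U = P + (0, 9.6) = (-41.50, 9.600). Since UJ ⟂ JK (tangency), |UK| = √(9.6² + 36.9²) = 38.13 regardless of where J sits on A1. So K lies on both circle(T, 29.84) and circle(U, 38.13); the above-TP intersection is K = (-8.453, 28.62). J is the foot of the tangent from K: J = (-34.77, 2.753).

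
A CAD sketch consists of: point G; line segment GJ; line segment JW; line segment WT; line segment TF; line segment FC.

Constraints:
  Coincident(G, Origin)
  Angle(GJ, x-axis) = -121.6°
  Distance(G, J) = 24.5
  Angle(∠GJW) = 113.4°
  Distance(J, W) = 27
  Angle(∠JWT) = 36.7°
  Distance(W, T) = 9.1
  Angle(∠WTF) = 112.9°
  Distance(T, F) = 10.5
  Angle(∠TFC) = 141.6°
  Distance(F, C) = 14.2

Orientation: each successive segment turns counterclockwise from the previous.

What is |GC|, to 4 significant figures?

38.72

G is at the origin; GJ runs at -121.6° with length 24.5, so J = (-12.84, -20.87). ∠GJW = 113.4° gives JW at -55.00° from the x-axis; with |JW| = 27.0, W = (2.649, -42.98). ∠JWT = 36.7° gives WT at 88.30° from the x-axis; with |WT| = 9.1, T = (2.919, -33.89). ∠WTF = 112.9° gives TF at 155.4° from the x-axis; with |TF| = 10.5, F = (-6.628, -29.52). ∠TFC = 141.6° gives FC at -166.2° from the x-axis; with |FC| = 14.2, C = (-20.42, -32.90). Then |GC| = |C − G| = 38.72.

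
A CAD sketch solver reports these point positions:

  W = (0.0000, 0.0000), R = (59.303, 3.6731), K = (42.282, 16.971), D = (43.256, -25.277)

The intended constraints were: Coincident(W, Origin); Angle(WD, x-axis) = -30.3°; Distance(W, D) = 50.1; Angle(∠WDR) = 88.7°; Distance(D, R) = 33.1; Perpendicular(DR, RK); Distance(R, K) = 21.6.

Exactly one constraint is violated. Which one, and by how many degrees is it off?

Perpendicular(DR, RK) — off by 9.00°.

W = (0.00, 0.00) ✓; WD at -30.30° ✓; |WD| = 50.10 ✓; ∠WDR = 88.70° ✓; |DR| = 33.10 ✓; ∠(DR, RK) = 81.00° ✗; |RK| = 21.60 ✓.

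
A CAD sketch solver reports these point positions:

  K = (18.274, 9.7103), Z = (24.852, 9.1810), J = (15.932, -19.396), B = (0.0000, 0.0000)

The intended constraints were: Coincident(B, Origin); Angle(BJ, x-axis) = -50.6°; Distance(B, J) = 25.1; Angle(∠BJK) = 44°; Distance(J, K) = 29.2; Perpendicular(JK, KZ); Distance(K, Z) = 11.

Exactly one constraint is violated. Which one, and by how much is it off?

Distance(K, Z) = 11 — off by 4.40.

B = (0.00, 0.00) ✓; BJ at -50.60° ✓; |BJ| = 25.10 ✓; ∠BJK = 44.00° ✓; |JK| = 29.20 ✓; ∠(JK, KZ) = 90.00° ✓; |KZ| = 6.599 ✗.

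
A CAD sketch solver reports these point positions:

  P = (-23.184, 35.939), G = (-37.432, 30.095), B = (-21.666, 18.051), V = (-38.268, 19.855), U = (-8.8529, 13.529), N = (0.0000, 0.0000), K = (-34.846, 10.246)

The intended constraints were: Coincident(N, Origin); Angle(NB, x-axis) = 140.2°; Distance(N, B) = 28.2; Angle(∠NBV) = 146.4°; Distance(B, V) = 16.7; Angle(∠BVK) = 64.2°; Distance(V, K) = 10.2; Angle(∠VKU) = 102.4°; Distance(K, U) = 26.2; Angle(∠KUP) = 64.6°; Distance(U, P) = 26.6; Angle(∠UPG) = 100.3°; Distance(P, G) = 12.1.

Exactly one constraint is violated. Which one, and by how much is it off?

Distance(P, G) = 12.1 — off by 3.30.

N = (0.00, 0.00) ✓; NB at 140.2° ✓; |NB| = 28.20 ✓; ∠NBV = 146.4° ✓; |BV| = 16.70 ✓; ∠BVK = 64.20° ✓; |VK| = 10.20 ✓; ∠VKU = 102.4° ✓; |KU| = 26.20 ✓; ∠KUP = 64.60° ✓; |UP| = 26.60 ✓; ∠UPG = 100.3° ✓; |PG| = 15.40 ✗.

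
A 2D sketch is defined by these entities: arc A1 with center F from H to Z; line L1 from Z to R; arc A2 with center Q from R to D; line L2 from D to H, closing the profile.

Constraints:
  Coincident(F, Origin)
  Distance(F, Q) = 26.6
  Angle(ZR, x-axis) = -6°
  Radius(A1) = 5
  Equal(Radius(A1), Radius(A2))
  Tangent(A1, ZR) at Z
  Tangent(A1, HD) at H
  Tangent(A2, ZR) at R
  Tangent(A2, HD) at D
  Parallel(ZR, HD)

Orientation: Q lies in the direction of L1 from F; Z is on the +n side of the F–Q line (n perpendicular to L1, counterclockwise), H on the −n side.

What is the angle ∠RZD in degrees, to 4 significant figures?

20.60°

The slot axis is L1's direction at -6.0°, so u = (cos -6.0°, sin -6.0°) = (0.9945, -0.1045) and n = (−sin -6.0°, cos -6.0°) = (0.1045, 0.9945). F is at the origin and Q lies 26.6 along u from F, so Q = 26.6·u = (26.45, -2.780). Tangency of A1 to both parallel lines with radius 5.0 puts Z and H at F ± 5.0·n: Z = (0.5226, 4.973), H = (-0.5226, -4.973). Equal radii place R and D the same way about Q: R = Q + 5.0·n = (26.98, 2.192), D = Q − 5.0·n = (25.93, -7.753). Then cos ∠RZD = ZR·ZD / (|ZR||ZD|), giving 20.60°.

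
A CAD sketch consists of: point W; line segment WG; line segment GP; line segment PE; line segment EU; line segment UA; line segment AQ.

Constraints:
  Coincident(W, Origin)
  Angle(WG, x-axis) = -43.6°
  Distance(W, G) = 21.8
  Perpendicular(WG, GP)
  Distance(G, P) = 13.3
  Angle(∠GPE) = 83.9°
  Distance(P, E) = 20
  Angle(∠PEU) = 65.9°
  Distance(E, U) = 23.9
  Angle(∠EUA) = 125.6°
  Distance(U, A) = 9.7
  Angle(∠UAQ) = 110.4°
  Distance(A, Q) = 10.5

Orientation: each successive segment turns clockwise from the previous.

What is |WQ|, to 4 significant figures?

28.18

W is at the origin; WG runs at -43.6° with length 21.8, so G = (15.79, -15.03). WG ⟂ GP, so GP runs at -133.6°; with |GP| = 13.3, P = (6.615, -24.67). ∠GPE = 83.9° gives PE at 130.3° from the x-axis; with |PE| = 20.0, E = (-6.321, -9.412). ∠PEU = 65.9° gives EU at 16.20° from the x-axis; with |EU| = 23.9, U = (16.63, -2.744). ∠EUA = 125.6° gives UA at -38.20° from the x-axis; with |UA| = 9.7, A = (24.25, -8.742). ∠UAQ = 110.4° gives AQ at -107.8° from the x-axis; with |AQ| = 10.5, Q = (21.04, -18.74). Then |WQ| = |Q − W| = 28.18.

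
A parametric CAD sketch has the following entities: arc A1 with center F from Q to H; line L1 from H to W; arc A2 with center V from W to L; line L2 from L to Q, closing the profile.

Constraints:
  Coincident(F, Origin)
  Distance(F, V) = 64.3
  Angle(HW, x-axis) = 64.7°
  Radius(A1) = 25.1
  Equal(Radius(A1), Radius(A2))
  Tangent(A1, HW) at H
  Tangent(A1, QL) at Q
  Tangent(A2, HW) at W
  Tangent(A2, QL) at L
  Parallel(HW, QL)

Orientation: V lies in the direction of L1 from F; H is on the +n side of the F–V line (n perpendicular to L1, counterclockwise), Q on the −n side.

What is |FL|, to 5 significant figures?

69.025

The slot axis is L1's direction at 64.7°, so u = (cos 64.7°, sin 64.7°) = (0.42736, 0.90408) and n = (−sin 64.7°, cos 64.7°) = (-0.90408, 0.42736). F is at the origin and V lies 64.3 along u from F, so V = 64.3·u = (27.479, 58.133). Tangency of A1 to both parallel lines with radius 25.1 puts H and Q at F ± 25.1·n: H = (-22.692, 10.727), Q = (22.692, -10.727). Equal radii place W and L the same way about V: W = V + 25.1·n = (4.7866, 68.859), L = V − 25.1·n = (50.172, 47.406). Then |FL| = |L − F| = 69.025.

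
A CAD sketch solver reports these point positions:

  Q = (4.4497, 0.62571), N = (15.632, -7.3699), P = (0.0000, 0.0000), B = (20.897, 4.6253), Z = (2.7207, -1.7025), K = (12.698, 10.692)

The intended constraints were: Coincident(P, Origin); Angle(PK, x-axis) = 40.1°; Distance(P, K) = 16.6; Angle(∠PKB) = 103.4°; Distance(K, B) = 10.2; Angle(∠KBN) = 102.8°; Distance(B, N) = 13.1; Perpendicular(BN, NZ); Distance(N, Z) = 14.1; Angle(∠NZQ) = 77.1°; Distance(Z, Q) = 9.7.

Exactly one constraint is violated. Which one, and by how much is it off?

Distance(Z, Q) = 9.7 — off by 6.80.

P = (0.00, 0.00) ✓; PK at 40.10° ✓; |PK| = 16.60 ✓; ∠PKB = 103.4° ✓; |KB| = 10.20 ✓; ∠KBN = 102.8° ✓; |BN| = 13.10 ✓; ∠(BN, NZ) = 90.00° ✓; |NZ| = 14.10 ✓; ∠NZQ = 77.10° ✓; |ZQ| = 2.900 ✗.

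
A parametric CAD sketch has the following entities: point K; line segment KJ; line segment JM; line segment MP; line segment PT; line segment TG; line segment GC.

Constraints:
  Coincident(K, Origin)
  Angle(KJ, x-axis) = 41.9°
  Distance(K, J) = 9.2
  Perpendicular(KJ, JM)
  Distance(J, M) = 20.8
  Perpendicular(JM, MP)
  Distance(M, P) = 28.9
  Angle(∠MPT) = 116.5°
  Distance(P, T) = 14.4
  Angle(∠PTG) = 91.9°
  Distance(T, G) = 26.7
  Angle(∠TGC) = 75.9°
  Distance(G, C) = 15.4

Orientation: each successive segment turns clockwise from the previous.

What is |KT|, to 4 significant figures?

27.30

K is at the origin; KJ runs at 41.9° with length 9.2, so J = (6.848, 6.144). The perpendicularity gives JM at right angles to KJ, so JM runs at -48.10°; with |JM| = 20.8, M = (20.74, -9.338). The perpendicularity gives MP at right angles to JM, so MP runs at -138.1°; with |MP| = 28.9, P = (-0.7720, -28.64). ∠MPT = 116.5° gives PT at 158.4° from the x-axis; with |PT| = 14.4, T = (-14.16, -23.34). Then |KT| = |T − K| = 27.30.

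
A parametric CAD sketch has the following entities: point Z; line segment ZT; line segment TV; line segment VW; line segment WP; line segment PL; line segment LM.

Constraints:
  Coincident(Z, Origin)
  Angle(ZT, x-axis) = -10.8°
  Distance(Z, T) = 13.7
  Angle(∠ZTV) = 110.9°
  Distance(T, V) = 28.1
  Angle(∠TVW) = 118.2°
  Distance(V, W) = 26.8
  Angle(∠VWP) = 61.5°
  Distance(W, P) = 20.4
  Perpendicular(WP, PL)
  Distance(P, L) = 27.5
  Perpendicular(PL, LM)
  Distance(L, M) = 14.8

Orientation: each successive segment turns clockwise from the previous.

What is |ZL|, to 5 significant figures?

30.442

Z is at the origin; ZT runs at -10.8° with length 13.7, so T = (13.457, -2.5671). ∠ZTV = 110.9° gives TV at -79.900° from the x-axis; with |TV| = 28.1, V = (18.385, -30.232). ∠TVW = 118.2° gives VW at -141.70° from the x-axis; with |VW| = 26.8, W = (-2.6469, -46.842). ∠VWP = 61.5° gives WP at 99.800° from the x-axis; with |WP| = 20.4, P = (-6.1191, -26.739). WP is perpendicular to PL, so PL runs at 9.8000°; with |PL| = 27.5, L = (20.980, -22.059). Then |ZL| = |L − Z| = 30.442.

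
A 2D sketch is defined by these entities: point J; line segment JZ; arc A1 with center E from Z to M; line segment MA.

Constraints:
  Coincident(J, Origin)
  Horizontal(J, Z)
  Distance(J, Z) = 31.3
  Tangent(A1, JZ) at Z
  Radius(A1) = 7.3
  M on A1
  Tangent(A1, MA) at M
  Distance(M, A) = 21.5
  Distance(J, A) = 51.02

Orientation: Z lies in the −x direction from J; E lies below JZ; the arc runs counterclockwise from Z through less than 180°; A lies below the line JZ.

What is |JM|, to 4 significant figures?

38.76

J is at the origin; JZ is horizontal with |JZ| = 31.3 and Z on the −x side, so Z = (-31.30, 0.000). Since A1 is tangent to JZ there, EZ ⟂ JZ, so E = Z + (0, -7.3) = (-31.30, -7.300). Since EM ⟂ MA (tangency), |EA| = √(7.3² + 21.5²) = 22.71 regardless of where M sits on A1. So A lies on both circle(J, 51.02) and circle(E, 22.71); the below-JZ intersection is A = (-43.71, -26.31). M is the foot of the tangent from A: M = (-38.37, -5.487).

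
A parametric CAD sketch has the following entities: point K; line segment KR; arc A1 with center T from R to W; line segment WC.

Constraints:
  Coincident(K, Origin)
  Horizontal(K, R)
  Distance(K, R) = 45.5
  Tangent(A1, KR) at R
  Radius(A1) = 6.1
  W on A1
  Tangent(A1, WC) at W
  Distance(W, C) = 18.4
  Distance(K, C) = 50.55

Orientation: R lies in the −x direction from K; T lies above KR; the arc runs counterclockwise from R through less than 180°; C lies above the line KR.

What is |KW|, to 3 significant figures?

40.3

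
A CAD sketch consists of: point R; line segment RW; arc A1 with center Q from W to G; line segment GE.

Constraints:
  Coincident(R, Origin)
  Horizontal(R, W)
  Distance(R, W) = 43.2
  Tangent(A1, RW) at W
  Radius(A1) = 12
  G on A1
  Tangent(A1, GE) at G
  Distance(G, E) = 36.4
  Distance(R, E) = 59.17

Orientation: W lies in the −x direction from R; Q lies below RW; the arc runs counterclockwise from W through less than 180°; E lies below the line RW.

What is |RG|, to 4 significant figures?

56.38

Checks: |QG| = 12.00 ✓; ∠(QG, GE) = 90.00° ✓; |GE| = 36.40 ✓; |RE| = 59.17 ✓.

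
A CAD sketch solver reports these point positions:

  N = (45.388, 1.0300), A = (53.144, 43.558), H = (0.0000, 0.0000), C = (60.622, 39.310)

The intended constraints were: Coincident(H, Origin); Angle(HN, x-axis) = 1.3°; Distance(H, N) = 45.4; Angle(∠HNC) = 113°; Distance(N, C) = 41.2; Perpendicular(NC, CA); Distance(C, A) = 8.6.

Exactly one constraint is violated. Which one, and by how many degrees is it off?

Perpendicular(NC, CA) — off by 7.90°.

H = (0.00, 0.00) ✓; HN at 1.300° ✓; |HN| = 45.40 ✓; ∠HNC = 113.0° ✓; |NC| = 41.20 ✓; ∠(NC, CA) = 82.10° ✗; |CA| = 8.600 ✓.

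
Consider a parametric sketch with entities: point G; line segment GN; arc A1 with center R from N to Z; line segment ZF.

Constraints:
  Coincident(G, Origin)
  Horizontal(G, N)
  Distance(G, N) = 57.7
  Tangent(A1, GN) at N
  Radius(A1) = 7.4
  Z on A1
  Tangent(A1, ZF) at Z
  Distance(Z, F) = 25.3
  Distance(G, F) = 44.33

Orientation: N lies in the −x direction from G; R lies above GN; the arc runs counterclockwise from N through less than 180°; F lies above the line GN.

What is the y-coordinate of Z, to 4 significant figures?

3.201

Checks: |RZ| = 7.400 ✓; ∠(RZ, ZF) = 90.00° ✓; |ZF| = 25.30 ✓; |GF| = 44.33 ✓.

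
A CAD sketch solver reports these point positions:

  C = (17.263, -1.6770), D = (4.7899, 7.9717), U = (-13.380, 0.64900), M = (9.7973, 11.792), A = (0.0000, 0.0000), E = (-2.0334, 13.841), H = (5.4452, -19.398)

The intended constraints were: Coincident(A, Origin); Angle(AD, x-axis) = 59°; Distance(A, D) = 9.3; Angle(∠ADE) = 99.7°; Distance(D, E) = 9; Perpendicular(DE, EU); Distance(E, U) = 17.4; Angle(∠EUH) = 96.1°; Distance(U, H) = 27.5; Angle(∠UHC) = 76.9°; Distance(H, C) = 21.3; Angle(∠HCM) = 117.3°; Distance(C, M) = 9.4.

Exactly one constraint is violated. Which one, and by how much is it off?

Distance(C, M) = 9.4 — off by 6.00.

A = (0.00, 0.00) ✓; AD at 59.00° ✓; |AD| = 9.300 ✓; ∠ADE = 99.70° ✓; |DE| = 9.000 ✓; ∠(DE, EU) = 90.00° ✓; |EU| = 17.40 ✓; ∠EUH = 96.10° ✓; |UH| = 27.50 ✓; ∠UHC = 76.90° ✓; |HC| = 21.30 ✓; ∠HCM = 117.3° ✓; |CM| = 15.40 ✗.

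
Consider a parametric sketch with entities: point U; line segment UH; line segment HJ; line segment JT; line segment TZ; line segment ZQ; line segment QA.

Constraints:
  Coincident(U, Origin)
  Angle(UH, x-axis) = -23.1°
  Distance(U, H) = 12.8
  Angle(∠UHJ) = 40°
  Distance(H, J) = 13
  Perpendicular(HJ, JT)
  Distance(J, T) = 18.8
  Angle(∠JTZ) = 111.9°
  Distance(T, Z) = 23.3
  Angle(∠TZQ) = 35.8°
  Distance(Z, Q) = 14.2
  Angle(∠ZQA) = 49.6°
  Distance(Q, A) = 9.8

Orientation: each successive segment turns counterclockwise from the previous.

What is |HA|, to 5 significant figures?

24.916

∠TZQ = 35.8° gives ZQ at 59.200° from the x-axis; with |ZQ| = 14.2, Q = (-1.5720, -12.948). ∠ZQA = 49.6° gives QA at -170.40° from the x-axis; with |QA| = 9.8, A = (-11.235, -14.583). Then |HA| = |A − H| = 24.916.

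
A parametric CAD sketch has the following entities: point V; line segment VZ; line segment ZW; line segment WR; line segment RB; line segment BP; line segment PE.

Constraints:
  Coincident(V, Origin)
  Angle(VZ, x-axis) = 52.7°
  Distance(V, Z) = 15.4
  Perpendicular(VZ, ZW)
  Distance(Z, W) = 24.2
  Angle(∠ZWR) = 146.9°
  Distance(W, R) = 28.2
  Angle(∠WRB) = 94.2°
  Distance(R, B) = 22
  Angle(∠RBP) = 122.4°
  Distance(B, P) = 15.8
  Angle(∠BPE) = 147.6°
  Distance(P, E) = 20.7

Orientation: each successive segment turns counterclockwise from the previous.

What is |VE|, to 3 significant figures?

10.7

V is at the origin; VZ runs at 52.7° with length 15.4, so Z = (9.33, 12.3). The perpendicularity gives ZW at right angles to VZ, so ZW runs at 143°; with |ZW| = 24.2, W = (-9.92, 26.9). ∠ZWR = 146.9° gives WR at 176° from the x-axis; with |WR| = 28.2, R = (-38.0, 29.0). ∠WRB = 94.2° gives RB at -98.4° from the x-axis; with |RB| = 22.0, B = (-41.3, 7.22). ∠RBP = 122.4° gives BP at -40.8° from the x-axis; with |BP| = 15.8, P = (-29.3, -3.11). ∠BPE = 147.6° gives PE at -8.40° from the x-axis; with |PE| = 20.7, E = (-8.82, -6.13). Then |VE| = |E − V| = 10.7.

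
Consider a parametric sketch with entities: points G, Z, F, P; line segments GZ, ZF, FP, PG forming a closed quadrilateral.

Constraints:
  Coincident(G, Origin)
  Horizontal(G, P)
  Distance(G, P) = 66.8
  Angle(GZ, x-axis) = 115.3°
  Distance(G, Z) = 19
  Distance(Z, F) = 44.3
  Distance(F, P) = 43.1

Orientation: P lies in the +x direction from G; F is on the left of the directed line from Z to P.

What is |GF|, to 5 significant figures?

45.000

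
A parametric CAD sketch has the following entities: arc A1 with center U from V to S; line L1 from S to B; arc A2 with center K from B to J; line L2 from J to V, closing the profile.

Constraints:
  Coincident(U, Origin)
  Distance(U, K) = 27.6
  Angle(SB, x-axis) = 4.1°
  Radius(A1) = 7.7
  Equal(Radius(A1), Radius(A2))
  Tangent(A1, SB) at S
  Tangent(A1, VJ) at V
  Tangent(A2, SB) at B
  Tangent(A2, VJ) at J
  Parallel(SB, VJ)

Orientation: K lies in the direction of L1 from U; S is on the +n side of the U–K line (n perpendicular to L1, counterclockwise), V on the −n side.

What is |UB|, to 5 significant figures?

28.654

Tangency of A1 to both parallel lines with radius 7.7 puts S and V at U ± 7.7·n: S = (-0.55053, 7.6803), V = (0.55053, -7.6803). Equal radii place B and J the same way about K: B = K + 7.7·n = (26.979, 9.6536), J = K − 7.7·n = (28.080, -5.7070). Then |UB| = |B − U| = 28.654.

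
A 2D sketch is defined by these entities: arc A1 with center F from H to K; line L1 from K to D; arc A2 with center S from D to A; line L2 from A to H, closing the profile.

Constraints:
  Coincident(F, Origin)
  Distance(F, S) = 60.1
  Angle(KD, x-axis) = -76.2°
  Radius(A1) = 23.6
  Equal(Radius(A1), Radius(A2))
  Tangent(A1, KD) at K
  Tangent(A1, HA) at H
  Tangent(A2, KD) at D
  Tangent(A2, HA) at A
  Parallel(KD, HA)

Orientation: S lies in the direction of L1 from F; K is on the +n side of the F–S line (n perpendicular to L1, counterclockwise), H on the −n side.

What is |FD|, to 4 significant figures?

64.57

Tangency of A1 to both parallel lines with radius 23.6 puts K and H at F ± 23.6·n: K = (22.92, 5.629), H = (-22.92, -5.629). Equal radii place D and A the same way about S: D = S + 23.6·n = (37.25, -52.74), A = S − 23.6·n = (-8.583, -63.99). Then |FD| = |D − F| = 64.57.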